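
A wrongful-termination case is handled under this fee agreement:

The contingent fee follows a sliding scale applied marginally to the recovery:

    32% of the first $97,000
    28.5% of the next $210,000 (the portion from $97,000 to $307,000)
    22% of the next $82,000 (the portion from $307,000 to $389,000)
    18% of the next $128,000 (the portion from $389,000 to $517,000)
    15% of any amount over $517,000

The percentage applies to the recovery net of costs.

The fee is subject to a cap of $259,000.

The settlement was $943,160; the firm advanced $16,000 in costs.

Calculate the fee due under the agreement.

$193,494.00

Fee base (net of costs): $943,160 − $16,000 = $927,160
First $97,000 at 32% = $31,040.00
Next $210,000 at 28.5% = $59,850.00
Next $82,000 at 22% = $18,040.00
Next $128,000 at 18% = $23,040.00
Remaining $410,160 at 15% = $61,524.00
Fee: $31,040.00 + $59,850.00 + $18,040.00 + $23,040.00 + $61,524.00 = $193,494.00
$193,494.00 is under the $259,000 cap.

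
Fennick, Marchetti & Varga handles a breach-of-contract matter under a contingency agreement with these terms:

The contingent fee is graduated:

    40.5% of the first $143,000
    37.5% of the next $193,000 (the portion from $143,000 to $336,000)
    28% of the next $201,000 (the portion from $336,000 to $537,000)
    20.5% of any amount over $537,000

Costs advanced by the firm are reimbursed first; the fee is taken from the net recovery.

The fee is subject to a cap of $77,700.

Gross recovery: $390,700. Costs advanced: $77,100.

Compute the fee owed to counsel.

$77,700.00

Fee base (net of costs): $390,700 − $77,100 = $313,600
First $143,000 at 40.5% = $57,915.00
Remaining $170,600 at 37.5% = $63,975.00
Fee: $57,915.00 + $63,975.00 = $121,890.00
$121,890.00 exceeds the $77,700 cap, so the fee is capped at $77,700.00.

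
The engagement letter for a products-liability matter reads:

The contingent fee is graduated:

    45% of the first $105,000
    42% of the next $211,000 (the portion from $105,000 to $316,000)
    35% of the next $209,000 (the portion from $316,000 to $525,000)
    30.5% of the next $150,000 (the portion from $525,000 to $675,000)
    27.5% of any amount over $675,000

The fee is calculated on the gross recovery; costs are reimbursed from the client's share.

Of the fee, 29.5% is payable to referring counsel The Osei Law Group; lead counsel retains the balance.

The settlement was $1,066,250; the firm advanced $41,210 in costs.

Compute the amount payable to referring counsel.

$106,897.31

Fee base is the gross recovery, $1,066,250; costs are reimbursed separately.
First $105,000 at 45% = $47,250.00
Next $211,000 at 42% = $88,620.00
Next $209,000 at 35% = $73,150.00
Next $150,000 at 30.5% = $45,750.00
Remaining $391,250 at 27.5% = $107,593.75
Fee: $47,250.00 + $88,620.00 + $73,150.00 + $45,750.00 + $107,593.75 = $362,363.75
Referral share: 29.5% of $362,363.75 = $106,897.31; lead counsel retains $362,363.75 − $106,897.31 = $255,466.44.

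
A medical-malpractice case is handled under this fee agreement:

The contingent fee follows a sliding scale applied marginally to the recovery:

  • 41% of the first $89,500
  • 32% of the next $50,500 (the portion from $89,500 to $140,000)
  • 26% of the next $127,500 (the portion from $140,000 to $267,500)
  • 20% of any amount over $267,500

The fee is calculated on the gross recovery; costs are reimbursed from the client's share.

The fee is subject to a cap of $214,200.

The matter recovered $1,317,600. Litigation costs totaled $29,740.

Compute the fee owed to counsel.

$214,200.00

Fee base is the gross recovery, $1,317,600; costs are reimbursed separately.
First $89,500 at 41% = $36,695.00
Next $50,500 at 32% = $16,160.00
Next $127,500 at 26% = $33,150.00
Remaining $1,050,100 at 20% = $210,020.00
Fee: $36,695.00 + $16,160.00 + $33,150.00 + $210,020.00 = $296,025.00
$296,025.00 exceeds the $214,200 cap, so the fee is capped at $214,200.00.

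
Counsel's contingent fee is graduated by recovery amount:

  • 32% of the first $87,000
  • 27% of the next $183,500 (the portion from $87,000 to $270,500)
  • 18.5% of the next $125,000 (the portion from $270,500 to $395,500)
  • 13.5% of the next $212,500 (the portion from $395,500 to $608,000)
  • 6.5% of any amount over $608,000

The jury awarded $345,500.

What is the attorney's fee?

$91,260.00

First $87,000 at 32% = $27,840.00
Next $183,500 at 27% = $49,545.00
Remaining $75,000 at 18.5% = $13,875.00
Fee: $27,840.00 + $49,545.00 + $13,875.00 = $91,260.00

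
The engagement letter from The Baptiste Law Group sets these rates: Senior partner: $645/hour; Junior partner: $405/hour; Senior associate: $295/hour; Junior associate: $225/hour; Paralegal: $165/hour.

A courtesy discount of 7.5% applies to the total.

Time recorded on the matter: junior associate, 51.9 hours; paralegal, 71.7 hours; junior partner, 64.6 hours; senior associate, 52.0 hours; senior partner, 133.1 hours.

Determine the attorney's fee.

Senior partner: 133.1 × $645 = $85,849.50
Junior partner: 64.6 × $405 = $26,163.00
Senior associate: 52.0 × $295 = $15,340.00
Junior associate: 51.9 × $225 = $11,677.50
Paralegal: 71.7 × $165 = $11,830.50
Subtotal: $150,860.50
Less 7.5% discount: −$11,314.54
Total: $150,860.50 − $11,314.54 = $139,545.96

$139,545.96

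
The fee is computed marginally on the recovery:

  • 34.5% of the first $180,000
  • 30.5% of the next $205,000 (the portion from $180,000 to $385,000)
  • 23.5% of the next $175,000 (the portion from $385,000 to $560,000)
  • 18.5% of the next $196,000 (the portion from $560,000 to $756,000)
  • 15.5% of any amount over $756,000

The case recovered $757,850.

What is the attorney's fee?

$202,296.75

First $180,000 at 34.5% = $62,100.00
Next $205,000 at 30.5% = $62,525.00
Next $175,000 at 23.5% = $41,125.00
Next $196,000 at 18.5% = $36,260.00
Remaining $1,850 at 15.5% = $286.75
Fee: $62,100.00 + $62,525.00 + $41,125.00 + $36,260.00 + $286.75 = $202,296.75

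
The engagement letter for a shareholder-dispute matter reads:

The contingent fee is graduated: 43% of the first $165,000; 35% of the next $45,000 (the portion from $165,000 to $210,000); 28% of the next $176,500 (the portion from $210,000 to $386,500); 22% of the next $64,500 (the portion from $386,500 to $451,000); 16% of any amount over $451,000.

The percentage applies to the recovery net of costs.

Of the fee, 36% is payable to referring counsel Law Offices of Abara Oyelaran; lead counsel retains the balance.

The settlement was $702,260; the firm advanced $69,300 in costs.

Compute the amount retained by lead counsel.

Fee base (net of costs): $702,260 − $69,300 = $632,960
First $165,000 at 43% = $70,950.00
Next $45,000 at 35% = $15,750.00
Next $176,500 at 28% = $49,420.00
Next $64,500 at 22% = $14,190.00
Remaining $181,960 at 16% = $29,113.60
Fee: $70,950.00 + $15,750.00 + $49,420.00 + $14,190.00 + $29,113.60 = $179,423.60
Referral share: 36% of $179,423.60 = $64,592.50; lead counsel retains $179,423.60 − $64,592.50 = $114,831.10.

$114,831.10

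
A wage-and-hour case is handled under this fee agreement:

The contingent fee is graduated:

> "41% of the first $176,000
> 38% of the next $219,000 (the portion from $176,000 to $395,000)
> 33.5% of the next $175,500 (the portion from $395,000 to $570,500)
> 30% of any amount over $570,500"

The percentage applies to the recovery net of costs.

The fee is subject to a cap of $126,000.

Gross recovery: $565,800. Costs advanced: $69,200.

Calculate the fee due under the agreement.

$126,000.00

Fee base (net of costs): $565,800 − $69,200 = $496,600
First $176,000 at 41% = $72,160.00
Next $219,000 at 38% = $83,220.00
Remaining $101,600 at 33.5% = $34,036.00
Fee: $72,160.00 + $83,220.00 + $34,036.00 = $189,416.00
$189,416.00 exceeds the $126,000 cap, so the fee is capped at $126,000.00.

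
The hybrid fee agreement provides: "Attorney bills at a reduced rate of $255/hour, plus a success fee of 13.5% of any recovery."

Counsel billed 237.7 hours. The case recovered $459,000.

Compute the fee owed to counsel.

$122,578.50

Hourly: 237.7 × $255 = $60,613.50
Success fee: 13.5% of $459,000 = $61,965.00
Total: $60,613.50 + $61,965.00 = $122,578.50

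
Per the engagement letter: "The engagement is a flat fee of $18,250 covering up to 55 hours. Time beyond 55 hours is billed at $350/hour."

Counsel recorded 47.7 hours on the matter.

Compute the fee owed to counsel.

47.7 hours is within the 55-hour scope; only the flat fee applies.

$18,250.00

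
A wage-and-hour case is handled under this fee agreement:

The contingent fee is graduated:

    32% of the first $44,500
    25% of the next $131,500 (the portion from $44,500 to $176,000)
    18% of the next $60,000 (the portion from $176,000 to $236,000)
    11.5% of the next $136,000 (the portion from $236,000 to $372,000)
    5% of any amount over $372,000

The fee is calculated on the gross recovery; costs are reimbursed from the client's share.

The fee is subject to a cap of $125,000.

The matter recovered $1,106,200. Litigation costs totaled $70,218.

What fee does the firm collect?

Fee base is the gross recovery, $1,106,200; costs are reimbursed separately.
First $44,500 at 32% = $14,240.00
Next $131,500 at 25% = $32,875.00
Next $60,000 at 18% = $10,800.00
Next $136,000 at 11.5% = $15,640.00
Remaining $734,200 at 5% = $36,710.00
Fee: $14,240.00 + $32,875.00 + $10,800.00 + $15,640.00 + $36,710.00 = $110,265.00
$110,265.00 is under the $125,000 cap.

$110,265.00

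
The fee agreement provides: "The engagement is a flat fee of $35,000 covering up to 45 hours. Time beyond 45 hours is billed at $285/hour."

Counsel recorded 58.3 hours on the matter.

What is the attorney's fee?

Flat fee: $35,000.00
Excess hours: 58.3 − 45 = 13.3
Overrun: 13.3 × $285 = $3,790.50
Total: $35,000.00 + $3,790.50 = $38,790.50

$38,790.50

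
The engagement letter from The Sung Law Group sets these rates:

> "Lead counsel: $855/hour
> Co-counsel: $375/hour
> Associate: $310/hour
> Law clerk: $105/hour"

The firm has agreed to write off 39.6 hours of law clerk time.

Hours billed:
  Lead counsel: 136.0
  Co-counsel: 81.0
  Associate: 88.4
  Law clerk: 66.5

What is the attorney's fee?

Lead counsel: 136.0 × $855 = $116,280.00
Co-counsel: 81.0 × $375 = $30,375.00
Associate: 88.4 × $310 = $27,404.00
Law clerk: 66.5 × $105 = $6,982.50
Subtotal: $181,041.50
Write-off: 39.6 × $105 = $4,158.00
Total: $181,041.50 − $4,158.00 = $176,883.50

$176,883.50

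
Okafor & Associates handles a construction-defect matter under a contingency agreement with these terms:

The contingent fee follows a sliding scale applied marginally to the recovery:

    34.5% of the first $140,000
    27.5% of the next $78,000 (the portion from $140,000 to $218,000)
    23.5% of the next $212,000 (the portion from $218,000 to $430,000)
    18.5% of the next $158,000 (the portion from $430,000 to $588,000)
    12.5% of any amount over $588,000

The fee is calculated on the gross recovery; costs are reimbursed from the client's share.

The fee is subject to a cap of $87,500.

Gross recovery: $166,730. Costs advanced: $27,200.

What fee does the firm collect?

Fee base is the gross recovery, $166,730; costs are reimbursed separately.
First $140,000 at 34.5% = $48,300.00
Remaining $26,730 at 27.5% = $7,350.75
Fee: $48,300.00 + $7,350.75 = $55,650.75
$55,650.75 is under the $87,500 cap.

$55,650.75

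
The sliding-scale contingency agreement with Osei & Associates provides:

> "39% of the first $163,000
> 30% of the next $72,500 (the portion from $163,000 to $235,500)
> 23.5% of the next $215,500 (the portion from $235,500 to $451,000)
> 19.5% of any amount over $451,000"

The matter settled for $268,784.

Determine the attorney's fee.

First $163,000 at 39% = $63,570.00
Next $72,500 at 30% = $21,750.00
Remaining $33,284 at 23.5% = $7,821.74
Fee: $63,570.00 + $21,750.00 + $7,821.74 = $93,141.74

$93,141.74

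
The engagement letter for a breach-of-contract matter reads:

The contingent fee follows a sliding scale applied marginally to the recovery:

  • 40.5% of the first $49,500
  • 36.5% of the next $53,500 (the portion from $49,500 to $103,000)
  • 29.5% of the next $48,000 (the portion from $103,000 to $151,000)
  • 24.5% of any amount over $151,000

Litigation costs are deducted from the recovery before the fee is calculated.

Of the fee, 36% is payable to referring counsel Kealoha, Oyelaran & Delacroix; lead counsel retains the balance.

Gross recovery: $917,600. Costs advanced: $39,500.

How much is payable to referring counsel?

Fee base (net of costs): $917,600 − $39,500 = $878,100
First $49,500 at 40.5% = $20,047.50
Next $53,500 at 36.5% = $19,527.50
Next $48,000 at 29.5% = $14,160.00
Remaining $727,100 at 24.5% = $178,139.50
Fee: $20,047.50 + $19,527.50 + $14,160.00 + $178,139.50 = $231,874.50
Referral share: 36% of $231,874.50 = $83,474.82; lead counsel retains $231,874.50 − $83,474.82 = $148,399.68.

$83,474.82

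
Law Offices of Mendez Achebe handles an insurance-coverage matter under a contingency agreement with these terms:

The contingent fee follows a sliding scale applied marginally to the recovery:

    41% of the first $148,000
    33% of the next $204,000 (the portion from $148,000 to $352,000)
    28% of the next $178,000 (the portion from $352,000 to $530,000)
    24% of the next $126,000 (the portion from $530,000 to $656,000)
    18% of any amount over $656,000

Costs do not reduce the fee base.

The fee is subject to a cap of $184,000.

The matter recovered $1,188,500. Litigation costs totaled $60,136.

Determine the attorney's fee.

$184,000.00

Fee base is the gross recovery, $1,188,500; costs are reimbursed separately.
First $148,000 at 41% = $60,680.00
Next $204,000 at 33% = $67,320.00
Next $178,000 at 28% = $49,840.00
Next $126,000 at 24% = $30,240.00
Remaining $532,500 at 18% = $95,850.00
Fee: $60,680.00 + $67,320.00 + $49,840.00 + $30,240.00 + $95,850.00 = $303,930.00
$303,930.00 exceeds the $184,000 cap, so the fee is capped at $184,000.00.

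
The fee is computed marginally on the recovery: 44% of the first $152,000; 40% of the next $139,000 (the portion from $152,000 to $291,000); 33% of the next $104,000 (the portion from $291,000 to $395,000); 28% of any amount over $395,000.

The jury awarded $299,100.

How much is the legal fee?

First $152,000 at 44% = $66,880.00
Next $139,000 at 40% = $55,600.00
Remaining $8,100 at 33% = $2,673.00
Fee: $66,880.00 + $55,600.00 + $2,673.00 = $125,153.00

$125,153.00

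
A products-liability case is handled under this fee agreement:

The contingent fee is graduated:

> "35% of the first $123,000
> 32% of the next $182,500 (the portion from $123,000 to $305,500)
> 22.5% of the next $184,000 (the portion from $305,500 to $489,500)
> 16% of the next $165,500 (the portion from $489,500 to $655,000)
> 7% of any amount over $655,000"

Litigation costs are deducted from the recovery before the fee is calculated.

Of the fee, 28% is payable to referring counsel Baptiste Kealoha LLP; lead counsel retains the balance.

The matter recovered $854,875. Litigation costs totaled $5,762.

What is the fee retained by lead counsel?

Fee base (net of costs): $854,875 − $5,762 = $849,113
First $123,000 at 35% = $43,050.00
Next $182,500 at 32% = $58,400.00
Next $184,000 at 22.5% = $41,400.00
Next $165,500 at 16% = $26,480.00
Remaining $194,113 at 7% = $13,587.91
Fee: $43,050.00 + $58,400.00 + $41,400.00 + $26,480.00 + $13,587.91 = $182,917.91
Referral share: 28% of $182,917.91 = $51,217.01; lead counsel retains $182,917.91 − $51,217.01 = $131,700.90.

$131,700.90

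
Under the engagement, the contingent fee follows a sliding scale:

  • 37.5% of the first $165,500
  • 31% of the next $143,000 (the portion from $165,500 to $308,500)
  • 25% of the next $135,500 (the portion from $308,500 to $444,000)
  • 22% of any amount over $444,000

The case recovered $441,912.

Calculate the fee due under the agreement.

$139,745.50

First $165,500 at 37.5% = $62,062.50
Next $143,000 at 31% = $44,330.00
Remaining $133,412 at 25% = $33,353.00
Fee: $62,062.50 + $44,330.00 + $33,353.00 = $139,745.50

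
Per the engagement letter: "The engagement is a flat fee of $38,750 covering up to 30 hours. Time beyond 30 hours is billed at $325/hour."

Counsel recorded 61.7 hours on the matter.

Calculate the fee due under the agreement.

$49,052.50

Flat fee: $38,750.00
Excess hours: 61.7 − 30 = 31.7
Overrun: 31.7 × $325 = $10,302.50
Total: $38,750.00 + $10,302.50 = $49,052.50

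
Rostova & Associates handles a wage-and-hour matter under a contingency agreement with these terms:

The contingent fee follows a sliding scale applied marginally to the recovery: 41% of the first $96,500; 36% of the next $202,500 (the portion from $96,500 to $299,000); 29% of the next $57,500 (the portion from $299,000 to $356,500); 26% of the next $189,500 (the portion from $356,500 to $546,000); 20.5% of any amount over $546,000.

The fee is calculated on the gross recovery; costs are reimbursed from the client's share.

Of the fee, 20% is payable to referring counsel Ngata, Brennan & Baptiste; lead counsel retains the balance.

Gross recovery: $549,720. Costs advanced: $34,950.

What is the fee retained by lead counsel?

$143,338.08

Fee base is the gross recovery, $549,720; costs are reimbursed separately.
First $96,500 at 41% = $39,565.00
Next $202,500 at 36% = $72,900.00
Next $57,500 at 29% = $16,675.00
Next $189,500 at 26% = $49,270.00
Remaining $3,720 at 20.5% = $762.60
Fee: $39,565.00 + $72,900.00 + $16,675.00 + $49,270.00 + $762.60 = $179,172.60
Referral share: 20% of $179,172.60 = $35,834.52; lead counsel retains $179,172.60 − $35,834.52 = $143,338.08.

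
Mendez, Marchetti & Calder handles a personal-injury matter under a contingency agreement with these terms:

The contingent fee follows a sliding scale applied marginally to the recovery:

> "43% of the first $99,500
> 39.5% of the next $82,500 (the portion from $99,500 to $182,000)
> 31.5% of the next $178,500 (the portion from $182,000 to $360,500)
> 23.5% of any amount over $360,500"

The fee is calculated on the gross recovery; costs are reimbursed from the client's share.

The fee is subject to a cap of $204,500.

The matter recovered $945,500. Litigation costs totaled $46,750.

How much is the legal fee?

Fee base is the gross recovery, $945,500; costs are reimbursed separately.
First $99,500 at 43% = $42,785.00
Next $82,500 at 39.5% = $32,587.50
Next $178,500 at 31.5% = $56,227.50
Remaining $585,000 at 23.5% = $137,475.00
Fee: $42,785.00 + $32,587.50 + $56,227.50 + $137,475.00 = $269,075.00
$269,075.00 exceeds the $204,500 cap, so the fee is capped at $204,500.00.

$204,500.00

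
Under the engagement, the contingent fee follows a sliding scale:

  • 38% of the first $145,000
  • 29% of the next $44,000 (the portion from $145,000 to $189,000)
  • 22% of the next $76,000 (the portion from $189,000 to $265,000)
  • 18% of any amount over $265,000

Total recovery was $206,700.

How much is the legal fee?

First $145,000 at 38% = $55,100.00
Next $44,000 at 29% = $12,760.00
Remaining $17,700 at 22% = $3,894.00
Fee: $55,100.00 + $12,760.00 + $3,894.00 = $71,754.00

$71,754.00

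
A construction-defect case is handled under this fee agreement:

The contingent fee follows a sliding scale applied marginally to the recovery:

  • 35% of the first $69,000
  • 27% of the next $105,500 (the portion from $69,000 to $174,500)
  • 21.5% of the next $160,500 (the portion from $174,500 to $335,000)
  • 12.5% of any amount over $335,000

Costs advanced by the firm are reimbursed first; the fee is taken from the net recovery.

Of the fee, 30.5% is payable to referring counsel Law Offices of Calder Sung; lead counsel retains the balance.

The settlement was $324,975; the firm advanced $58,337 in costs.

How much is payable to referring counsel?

$22,095.62

Fee base (net of costs): $324,975 − $58,337 = $266,638
First $69,000 at 35% = $24,150.00
Next $105,500 at 27% = $28,485.00
Remaining $92,138 at 21.5% = $19,809.67
Fee: $24,150.00 + $28,485.00 + $19,809.67 = $72,444.67
Referral share: 30.5% of $72,444.67 = $22,095.62; lead counsel retains $72,444.67 − $22,095.62 = $50,349.05.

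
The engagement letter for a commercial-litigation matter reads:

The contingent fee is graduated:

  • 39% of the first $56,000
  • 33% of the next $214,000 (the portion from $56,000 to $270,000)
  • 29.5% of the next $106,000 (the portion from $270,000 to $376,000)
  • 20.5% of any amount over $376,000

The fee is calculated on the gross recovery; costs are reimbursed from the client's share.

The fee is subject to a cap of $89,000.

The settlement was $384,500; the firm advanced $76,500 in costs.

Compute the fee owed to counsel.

$89,000.00

Fee base is the gross recovery, $384,500; costs are reimbursed separately.
First $56,000 at 39% = $21,840.00
Next $214,000 at 33% = $70,620.00
Next $106,000 at 29.5% = $31,270.00
Remaining $8,500 at 20.5% = $1,742.50
Fee: $21,840.00 + $70,620.00 + $31,270.00 + $1,742.50 = $125,472.50
$125,472.50 exceeds the $89,000 cap, so the fee is capped at $89,000.00.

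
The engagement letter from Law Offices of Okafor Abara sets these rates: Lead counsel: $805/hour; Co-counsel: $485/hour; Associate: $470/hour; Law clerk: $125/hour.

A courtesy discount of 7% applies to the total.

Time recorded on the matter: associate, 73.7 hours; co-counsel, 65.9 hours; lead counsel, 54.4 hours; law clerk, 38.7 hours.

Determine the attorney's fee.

Lead counsel: 54.4 × $805 = $43,792.00
Co-counsel: 65.9 × $485 = $31,961.50
Associate: 73.7 × $470 = $34,639.00
Law clerk: 38.7 × $125 = $4,837.50
Subtotal: $115,230.00
Less 7% discount: −$8,066.10
Total: $115,230.00 − $8,066.10 = $107,163.90

$107,163.90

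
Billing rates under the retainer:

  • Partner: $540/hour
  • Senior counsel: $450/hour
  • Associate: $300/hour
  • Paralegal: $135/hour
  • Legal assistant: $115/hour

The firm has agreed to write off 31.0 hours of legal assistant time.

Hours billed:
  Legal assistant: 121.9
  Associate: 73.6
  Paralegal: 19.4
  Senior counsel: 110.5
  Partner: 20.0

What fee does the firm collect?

$95,677.50

Partner: 20.0 × $540 = $10,800.00
Senior counsel: 110.5 × $450 = $49,725.00
Associate: 73.6 × $300 = $22,080.00
Paralegal: 19.4 × $135 = $2,619.00
Legal assistant: 121.9 × $115 = $14,018.50
Subtotal: $99,242.50
Write-off: 31.0 × $115 = $3,565.00
Total: $99,242.50 − $3,565.00 = $95,677.50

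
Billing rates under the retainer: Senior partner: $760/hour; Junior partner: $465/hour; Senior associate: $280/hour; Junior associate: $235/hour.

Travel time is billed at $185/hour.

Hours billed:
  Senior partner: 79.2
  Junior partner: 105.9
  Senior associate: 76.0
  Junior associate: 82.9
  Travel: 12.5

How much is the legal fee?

Senior partner: 79.2 × $760 = $60,192.00
Junior partner: 105.9 × $465 = $49,243.50
Senior associate: 76.0 × $280 = $21,280.00
Junior associate: 82.9 × $235 = $19,481.50
Subtotal: $60,192.00 + $49,243.50 + $21,280.00 + $19,481.50 = $150,197.00
Travel: 12.5 × $185 = $2,312.50
Total: $150,197.00 + $2,312.50 = $152,509.50

$152,509.50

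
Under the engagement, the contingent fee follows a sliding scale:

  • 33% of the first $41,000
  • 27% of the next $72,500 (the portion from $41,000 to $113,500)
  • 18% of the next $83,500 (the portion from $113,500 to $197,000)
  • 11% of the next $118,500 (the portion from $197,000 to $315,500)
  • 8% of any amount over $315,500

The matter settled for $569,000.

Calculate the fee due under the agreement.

First $41,000 at 33% = $13,530.00
Next $72,500 at 27% = $19,575.00
Next $83,500 at 18% = $15,030.00
Next $118,500 at 11% = $13,035.00
Remaining $253,500 at 8% = $20,280.00
Fee: $13,530.00 + $19,575.00 + $15,030.00 + $13,035.00 + $20,280.00 = $81,450.00

$81,450.00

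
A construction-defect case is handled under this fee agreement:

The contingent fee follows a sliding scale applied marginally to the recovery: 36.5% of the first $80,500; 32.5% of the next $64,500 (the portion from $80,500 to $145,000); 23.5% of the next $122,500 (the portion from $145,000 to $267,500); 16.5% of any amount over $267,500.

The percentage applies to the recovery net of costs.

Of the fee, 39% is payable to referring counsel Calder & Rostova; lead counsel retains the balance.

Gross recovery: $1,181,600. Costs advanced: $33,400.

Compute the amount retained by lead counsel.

$136,913.28

Fee base (net of costs): $1,181,600 − $33,400 = $1,148,200
First $80,500 at 36.5% = $29,382.50
Next $64,500 at 32.5% = $20,962.50
Next $122,500 at 23.5% = $28,787.50
Remaining $880,700 at 16.5% = $145,315.50
Fee: $29,382.50 + $20,962.50 + $28,787.50 + $145,315.50 = $224,448.00
Referral share: 39% of $224,448.00 = $87,534.72; lead counsel retains $224,448.00 − $87,534.72 = $136,913.28.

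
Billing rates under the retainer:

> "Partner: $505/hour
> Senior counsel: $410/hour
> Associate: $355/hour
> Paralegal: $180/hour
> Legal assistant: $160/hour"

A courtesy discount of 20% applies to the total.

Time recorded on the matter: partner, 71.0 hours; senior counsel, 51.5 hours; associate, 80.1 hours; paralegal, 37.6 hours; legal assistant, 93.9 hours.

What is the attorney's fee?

Partner: 71.0 × $505 = $35,855.00
Senior counsel: 51.5 × $410 = $21,115.00
Associate: 80.1 × $355 = $28,435.50
Paralegal: 37.6 × $180 = $6,768.00
Legal assistant: 93.9 × $160 = $15,024.00
Subtotal: $107,197.50
Less 20% discount: −$21,439.50
Total: $107,197.50 − $21,439.50 = $85,758.00

$85,758.00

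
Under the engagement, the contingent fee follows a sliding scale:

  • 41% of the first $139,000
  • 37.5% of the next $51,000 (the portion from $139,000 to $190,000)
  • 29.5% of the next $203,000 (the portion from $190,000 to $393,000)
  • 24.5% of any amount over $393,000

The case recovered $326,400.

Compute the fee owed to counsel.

$116,353.00

First $139,000 at 41% = $56,990.00
Next $51,000 at 37.5% = $19,125.00
Remaining $136,400 at 29.5% = $40,238.00
Fee: $56,990.00 + $19,125.00 + $40,238.00 = $116,353.00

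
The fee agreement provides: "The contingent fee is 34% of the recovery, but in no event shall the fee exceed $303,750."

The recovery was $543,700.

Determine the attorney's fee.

$184,858.00

34% of $543,700 = $184,858.00
That is under the $303,750 cap.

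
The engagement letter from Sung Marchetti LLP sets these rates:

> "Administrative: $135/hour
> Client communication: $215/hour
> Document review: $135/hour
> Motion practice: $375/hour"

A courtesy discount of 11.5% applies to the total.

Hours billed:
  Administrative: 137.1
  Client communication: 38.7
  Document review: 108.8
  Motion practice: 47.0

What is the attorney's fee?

Administrative: 137.1 × $135 = $18,508.50
Client communication: 38.7 × $215 = $8,320.50
Document review: 108.8 × $135 = $14,688.00
Motion practice: 47.0 × $375 = $17,625.00
Subtotal: $59,142.00
Less 11.5% discount: −$6,801.33
Total: $59,142.00 − $6,801.33 = $52,340.67

$52,340.67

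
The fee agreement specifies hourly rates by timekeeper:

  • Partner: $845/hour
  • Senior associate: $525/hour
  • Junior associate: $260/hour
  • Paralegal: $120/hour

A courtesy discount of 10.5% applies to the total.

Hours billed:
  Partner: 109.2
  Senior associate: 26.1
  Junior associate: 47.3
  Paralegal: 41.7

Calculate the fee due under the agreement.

$110,334.26

Partner: 109.2 × $845 = $92,274.00
Senior associate: 26.1 × $525 = $13,702.50
Junior associate: 47.3 × $260 = $12,298.00
Paralegal: 41.7 × $120 = $5,004.00
Subtotal: $123,278.50
Less 10.5% discount: −$12,944.24
Total: $123,278.50 − $12,944.24 = $110,334.26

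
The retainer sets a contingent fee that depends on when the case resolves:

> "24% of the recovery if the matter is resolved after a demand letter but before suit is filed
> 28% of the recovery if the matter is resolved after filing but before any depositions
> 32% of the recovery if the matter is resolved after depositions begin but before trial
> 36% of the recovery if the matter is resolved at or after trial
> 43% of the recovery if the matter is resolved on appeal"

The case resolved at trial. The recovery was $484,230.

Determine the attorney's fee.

$174,322.80

The matter resolved at trial, so the 36% rate applies.
$484,230 × 36% = $174,322.80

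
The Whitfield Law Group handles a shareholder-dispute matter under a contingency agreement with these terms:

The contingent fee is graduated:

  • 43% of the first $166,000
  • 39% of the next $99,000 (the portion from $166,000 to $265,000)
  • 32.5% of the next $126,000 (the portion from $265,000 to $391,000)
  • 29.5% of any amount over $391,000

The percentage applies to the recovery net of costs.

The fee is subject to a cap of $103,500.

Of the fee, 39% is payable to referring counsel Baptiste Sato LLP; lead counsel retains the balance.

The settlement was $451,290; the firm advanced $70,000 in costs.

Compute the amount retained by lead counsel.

$63,135.00

Fee base (net of costs): $451,290 − $70,000 = $381,290
First $166,000 at 43% = $71,380.00
Next $99,000 at 39% = $38,610.00
Remaining $116,290 at 32.5% = $37,794.25
Fee: $71,380.00 + $38,610.00 + $37,794.25 = $147,784.25
$147,784.25 exceeds the $103,500 cap, so the fee is capped at $103,500.00.
Referral share: 39% of $103,500.00 = $40,365.00; lead counsel retains $103,500.00 − $40,365.00 = $63,135.00.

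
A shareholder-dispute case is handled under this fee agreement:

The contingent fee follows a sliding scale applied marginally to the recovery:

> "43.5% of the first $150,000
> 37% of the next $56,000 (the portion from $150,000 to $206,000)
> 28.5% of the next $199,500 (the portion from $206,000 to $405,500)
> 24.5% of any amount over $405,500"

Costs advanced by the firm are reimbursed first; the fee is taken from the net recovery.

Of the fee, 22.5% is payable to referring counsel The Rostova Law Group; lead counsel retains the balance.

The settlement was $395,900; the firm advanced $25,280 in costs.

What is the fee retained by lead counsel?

Fee base (net of costs): $395,900 − $25,280 = $370,620
First $150,000 at 43.5% = $65,250.00
Next $56,000 at 37% = $20,720.00
Remaining $164,620 at 28.5% = $46,916.70
Fee: $65,250.00 + $20,720.00 + $46,916.70 = $132,886.70
Referral share: 22.5% of $132,886.70 = $29,899.51; lead counsel retains $132,886.70 − $29,899.51 = $102,987.19.

$102,987.19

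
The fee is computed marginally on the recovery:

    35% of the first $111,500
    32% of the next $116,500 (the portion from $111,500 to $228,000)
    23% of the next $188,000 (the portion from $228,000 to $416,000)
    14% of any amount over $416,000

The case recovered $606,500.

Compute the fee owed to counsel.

First $111,500 at 35% = $39,025.00
Next $116,500 at 32% = $37,280.00
Next $188,000 at 23% = $43,240.00
Remaining $190,500 at 14% = $26,670.00
Fee: $39,025.00 + $37,280.00 + $43,240.00 + $26,670.00 = $146,215.00

$146,215.00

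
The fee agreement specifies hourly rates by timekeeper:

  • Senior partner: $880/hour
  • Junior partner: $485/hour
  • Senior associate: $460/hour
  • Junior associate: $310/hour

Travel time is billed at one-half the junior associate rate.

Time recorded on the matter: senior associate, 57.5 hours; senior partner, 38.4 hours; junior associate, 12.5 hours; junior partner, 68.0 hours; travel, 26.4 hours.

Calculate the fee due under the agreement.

Senior partner: 38.4 × $880 = $33,792.00
Junior partner: 68.0 × $485 = $32,980.00
Senior associate: 57.5 × $460 = $26,450.00
Junior associate: 12.5 × $310 = $3,875.00
Subtotal: $33,792.00 + $32,980.00 + $26,450.00 + $3,875.00 = $97,097.00
Travel: 26.4 × ($310 ÷ 2) = 26.4 × $155.00 = $4,092.00
Total: $97,097.00 + $4,092.00 = $101,189.00

$101,189.00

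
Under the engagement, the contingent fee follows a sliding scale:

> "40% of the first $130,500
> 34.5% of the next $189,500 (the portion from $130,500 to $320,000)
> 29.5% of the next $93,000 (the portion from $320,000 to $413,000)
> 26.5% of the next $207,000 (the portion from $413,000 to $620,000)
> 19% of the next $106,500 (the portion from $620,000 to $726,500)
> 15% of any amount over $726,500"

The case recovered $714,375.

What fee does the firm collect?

$217,798.75

First $130,500 at 40% = $52,200.00
Next $189,500 at 34.5% = $65,377.50
Next $93,000 at 29.5% = $27,435.00
Next $207,000 at 26.5% = $54,855.00
Remaining $94,375 at 19% = $17,931.25
Fee: $52,200.00 + $65,377.50 + $27,435.00 + $54,855.00 + $17,931.25 = $217,798.75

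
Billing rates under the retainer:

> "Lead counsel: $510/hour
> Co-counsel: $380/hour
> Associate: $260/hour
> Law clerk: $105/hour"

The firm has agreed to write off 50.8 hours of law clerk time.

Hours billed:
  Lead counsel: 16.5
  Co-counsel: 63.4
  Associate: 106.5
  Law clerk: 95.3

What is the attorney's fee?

$64,869.50

Lead counsel: 16.5 × $510 = $8,415.00
Co-counsel: 63.4 × $380 = $24,092.00
Associate: 106.5 × $260 = $27,690.00
Law clerk: 95.3 × $105 = $10,006.50
Subtotal: $70,203.50
Write-off: 50.8 × $105 = $5,334.00
Total: $70,203.50 − $5,334.00 = $64,869.50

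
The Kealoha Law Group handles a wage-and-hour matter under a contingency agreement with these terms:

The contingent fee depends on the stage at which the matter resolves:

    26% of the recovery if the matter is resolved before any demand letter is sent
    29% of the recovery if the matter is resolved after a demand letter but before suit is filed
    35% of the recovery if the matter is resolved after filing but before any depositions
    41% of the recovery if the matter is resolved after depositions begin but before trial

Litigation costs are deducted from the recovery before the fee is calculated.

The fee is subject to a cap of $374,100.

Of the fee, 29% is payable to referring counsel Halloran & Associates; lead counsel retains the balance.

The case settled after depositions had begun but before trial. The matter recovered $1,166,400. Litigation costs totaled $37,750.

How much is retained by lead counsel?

Fee base (net of costs): $1,166,400 − $37,750 = $1,128,650
The matter settled after depositions had begun but before trial, so the 41% rate applies.
$1,128,650 × 41% = $462,746.50
$462,746.50 exceeds the $374,100 cap, so the fee is capped at $374,100.00.
Referral share: 29% of $374,100.00 = $108,489.00; lead counsel retains $374,100.00 − $108,489.00 = $265,611.00.

$265,611.00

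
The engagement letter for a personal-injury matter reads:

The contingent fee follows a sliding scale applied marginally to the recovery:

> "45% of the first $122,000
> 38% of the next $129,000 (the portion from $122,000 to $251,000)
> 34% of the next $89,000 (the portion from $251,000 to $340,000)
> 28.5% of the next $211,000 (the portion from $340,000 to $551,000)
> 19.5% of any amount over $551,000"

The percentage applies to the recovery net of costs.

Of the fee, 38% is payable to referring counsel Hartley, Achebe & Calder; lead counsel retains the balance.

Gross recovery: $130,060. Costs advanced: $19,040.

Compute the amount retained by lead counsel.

$30,974.58

Fee base (net of costs): $130,060 − $19,040 = $111,020
First $111,020 at 45% = $49,959.00
Referral share: 38% of $49,959.00 = $18,984.42; lead counsel retains $49,959.00 − $18,984.42 = $30,974.58.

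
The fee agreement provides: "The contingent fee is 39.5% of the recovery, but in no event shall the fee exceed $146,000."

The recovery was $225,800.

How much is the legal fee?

39.5% of $225,800 = $89,191.00
That is under the $146,000 cap.

$89,191.00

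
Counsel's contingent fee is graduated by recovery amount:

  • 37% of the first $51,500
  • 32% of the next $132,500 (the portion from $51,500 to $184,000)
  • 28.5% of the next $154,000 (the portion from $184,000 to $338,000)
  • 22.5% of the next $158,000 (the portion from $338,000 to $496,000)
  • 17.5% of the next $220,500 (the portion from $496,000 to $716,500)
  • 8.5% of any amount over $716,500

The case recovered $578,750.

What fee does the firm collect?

First $51,500 at 37% = $19,055.00
Next $132,500 at 32% = $42,400.00
Next $154,000 at 28.5% = $43,890.00
Next $158,000 at 22.5% = $35,550.00
Remaining $82,750 at 17.5% = $14,481.25
Fee: $19,055.00 + $42,400.00 + $43,890.00 + $35,550.00 + $14,481.25 = $155,376.25

$155,376.25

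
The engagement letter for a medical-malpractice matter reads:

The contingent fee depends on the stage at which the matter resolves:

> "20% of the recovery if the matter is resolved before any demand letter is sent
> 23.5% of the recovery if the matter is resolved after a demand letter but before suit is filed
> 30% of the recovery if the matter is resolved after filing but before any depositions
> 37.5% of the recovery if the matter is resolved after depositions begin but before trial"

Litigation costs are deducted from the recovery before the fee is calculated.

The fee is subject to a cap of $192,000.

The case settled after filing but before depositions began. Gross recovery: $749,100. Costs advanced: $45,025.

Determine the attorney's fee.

Fee base (net of costs): $749,100 − $45,025 = $704,075
The matter settled after filing but before depositions began, so the 30% rate applies.
$704,075 × 30% = $211,222.50
$211,222.50 exceeds the $192,000 cap, so the fee is capped at $192,000.00.

$192,000.00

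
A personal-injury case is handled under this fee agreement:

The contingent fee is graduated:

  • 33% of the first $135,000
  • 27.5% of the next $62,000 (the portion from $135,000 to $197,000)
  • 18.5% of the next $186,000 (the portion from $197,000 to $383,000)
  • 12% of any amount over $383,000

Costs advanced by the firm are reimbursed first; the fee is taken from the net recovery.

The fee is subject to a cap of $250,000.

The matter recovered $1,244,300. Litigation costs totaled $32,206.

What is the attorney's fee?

Fee base (net of costs): $1,244,300 − $32,206 = $1,212,094
First $135,000 at 33% = $44,550.00
Next $62,000 at 27.5% = $17,050.00
Next $186,000 at 18.5% = $34,410.00
Remaining $829,094 at 12% = $99,491.28
Fee: $44,550.00 + $17,050.00 + $34,410.00 + $99,491.28 = $195,501.28
$195,501.28 is under the $250,000 cap.

$195,501.28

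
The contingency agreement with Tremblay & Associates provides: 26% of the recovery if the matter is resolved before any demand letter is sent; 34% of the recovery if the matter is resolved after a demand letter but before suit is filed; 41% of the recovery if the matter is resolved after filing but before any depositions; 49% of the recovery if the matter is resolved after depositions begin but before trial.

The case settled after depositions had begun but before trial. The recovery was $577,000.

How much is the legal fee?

The matter settled after depositions had begun but before trial, so the 49% rate applies.
$577,000 × 49% = $282,730.00

$282,730.00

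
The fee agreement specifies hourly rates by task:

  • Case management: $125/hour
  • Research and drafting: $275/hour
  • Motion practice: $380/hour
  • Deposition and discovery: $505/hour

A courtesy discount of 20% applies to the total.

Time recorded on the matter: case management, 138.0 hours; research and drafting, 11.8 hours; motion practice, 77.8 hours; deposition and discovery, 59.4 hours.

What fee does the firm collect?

$64,044.80

Case management: 138.0 × $125 = $17,250.00
Research and drafting: 11.8 × $275 = $3,245.00
Motion practice: 77.8 × $380 = $29,564.00
Deposition and discovery: 59.4 × $505 = $29,997.00
Subtotal: $80,056.00
Less 20% discount: −$16,011.20
Total: $80,056.00 − $16,011.20 = $64,044.80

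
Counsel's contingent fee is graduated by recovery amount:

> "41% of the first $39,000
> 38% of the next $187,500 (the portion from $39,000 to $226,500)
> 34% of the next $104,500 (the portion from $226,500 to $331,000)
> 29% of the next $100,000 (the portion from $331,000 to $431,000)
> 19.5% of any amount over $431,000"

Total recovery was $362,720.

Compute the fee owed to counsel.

First $39,000 at 41% = $15,990.00
Next $187,500 at 38% = $71,250.00
Next $104,500 at 34% = $35,530.00
Remaining $31,720 at 29% = $9,198.80
Fee: $15,990.00 + $71,250.00 + $35,530.00 + $9,198.80 = $131,968.80

$131,968.80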